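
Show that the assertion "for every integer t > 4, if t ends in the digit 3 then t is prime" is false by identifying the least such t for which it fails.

We need the least integer t > 4 for which t ends in the digit 3 but t is not prime.
t = 13: 13 ends in 3 and is prime.
t = 23: 23 ends in 3 and is prime.
t = 33: 33 ends in 3; 33 = 3 × 11, composite.
Hence t = 33 is a counterexample.

t = 33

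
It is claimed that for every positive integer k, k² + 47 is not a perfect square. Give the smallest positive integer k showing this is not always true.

k = 23

We need the least positive integer k for which k² + 47 is a perfect square.
For k = 1, 2, 3, 4, …, 20, 21, 22 the conclusion holds.
k = 23: 23² + 47 = 576 = 24², a perfect square.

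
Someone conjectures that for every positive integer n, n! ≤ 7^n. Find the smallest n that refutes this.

n = 17

Check each positive integer n in order until n! > 7^n.
For n = 1, 2, 3, 4, …, 14, 15, 16 the conclusion holds.
n = 17: n! = 355687428096000 and 7^n = 232630513987207, so 355687428096000 > 232630513987207.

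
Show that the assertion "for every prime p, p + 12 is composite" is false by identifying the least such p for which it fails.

For p = 2, 3 the conclusion holds.
p = 5: p + 12 = 17, prime — not composite.

p = 5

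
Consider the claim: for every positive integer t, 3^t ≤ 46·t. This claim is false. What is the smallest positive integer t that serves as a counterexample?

A counterexample is any positive integer t such that 3^t > 46·t; we check each in order.
The first 4 eligible values, up to t = 4, all satisfy the conclusion.
t = 5: 3^t = 243 and 46·t = 230, so 243 > 230.
Thus t = 5 disproves the claim, and no smaller t works.

t = 5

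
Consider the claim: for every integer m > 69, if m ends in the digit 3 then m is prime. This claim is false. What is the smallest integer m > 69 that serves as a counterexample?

m = 93

A counterexample is any integer m > 69 such that m ends in the digit 3 but m is not prime; we check each in order.
For m = 73, 83 the conclusion holds.
m = 93: 93 ends in 3; 93 = 3 × 31, composite.
Hence m = 93 is a counterexample.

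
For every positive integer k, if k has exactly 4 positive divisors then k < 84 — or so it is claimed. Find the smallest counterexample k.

k = 85

Check each positive integer k in order until k has exactly 4 positive divisors but the claim fails.
For k = 6, 8, 10, 14, …, 74, 77, 82 the conclusion holds.
k = 85: τ(85) = 4; 85 ≥ 84.
So k = 85 is the smallest counterexample.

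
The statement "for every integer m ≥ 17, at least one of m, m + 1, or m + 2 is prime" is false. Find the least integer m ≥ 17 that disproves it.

m = 17: 17 is prime.
m = 18: 19 is prime.
m = 19: 19 is prime.
m = 20: 20 = 2 × 10; 21 = 3 × 7; 22 = 2 × 11 — all composite.

m = 20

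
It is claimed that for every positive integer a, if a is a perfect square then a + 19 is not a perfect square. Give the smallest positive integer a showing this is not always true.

a = 81

We need the least positive integer a for which a is a perfect square but a + 19 is a perfect square.
The first 8 eligible values, up to a = 64, all satisfy the conclusion.
a = 81: 81 = 9² and 81 + 19 = 100 = 10².
Hence a = 81 is a counterexample.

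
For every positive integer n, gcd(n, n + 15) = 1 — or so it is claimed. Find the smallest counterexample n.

n = 3

A counterexample is any positive integer n such that gcd(n, n + 15) > 1; we check each in order.
n = 1: gcd(1, 16) = 1.
n = 2: gcd(2, 17) = 1.
n = 3: gcd(3, 18) = 3.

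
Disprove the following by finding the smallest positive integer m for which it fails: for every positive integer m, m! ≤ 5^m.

Check each positive integer m in order until m! > 5^m.
For m = 1, 2, 3, 4, …, 9, 10, 11 the conclusion holds.
m = 12: m! = 479001600 and 5^m = 244140625, so 479001600 > 244140625.

m = 12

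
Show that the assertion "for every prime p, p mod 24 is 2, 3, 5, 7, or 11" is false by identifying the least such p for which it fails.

p = 13

We need the least prime p for which the claim fails.
p = 2: 2 mod 24 = 2.
p = 3: 3 mod 24 = 3.
p = 5: 5 mod 24 = 5.
p = 7: 7 mod 24 = 7.
p = 11: 11 mod 24 = 11.
p = 13: 13 mod 24 = 13 — not in {2, 3, 5, 7, 11}.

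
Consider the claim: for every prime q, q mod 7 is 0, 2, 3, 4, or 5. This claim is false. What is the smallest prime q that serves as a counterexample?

q = 13

A counterexample is any prime q such that the claim fails; we check each in order.
q = 2: 2 mod 7 = 2.
q = 3: 3 mod 7 = 3.
q = 5: 5 mod 7 = 5.
q = 7: 7 mod 7 = 0.
q = 11: 11 mod 7 = 4.
q = 13: 13 mod 7 = 6 — not in {0, 2, 3, 4, 5}.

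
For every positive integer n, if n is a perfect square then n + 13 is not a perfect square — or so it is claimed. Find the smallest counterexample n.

We need the least positive integer n for which n is a perfect square but n + 13 is a perfect square.
For n = 1, 4, 9, 16, 25 the conclusion holds.
n = 36: 36 = 6² and 36 + 13 = 49 = 7².

n = 36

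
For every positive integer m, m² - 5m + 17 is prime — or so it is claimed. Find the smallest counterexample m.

Check each positive integer m in order until m² - 5m + 17 is not prime.
The first 12 eligible values, up to m = 12, all satisfy the conclusion.
m = 13: m² - 5m + 17 = 121 = 11 × 11, composite.

m = 13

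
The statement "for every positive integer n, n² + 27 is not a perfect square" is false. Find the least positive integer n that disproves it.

A counterexample is any positive integer n such that n² + 27 is a perfect square; we check each in order.
n = 1: 1² + 27 = 28, not a perfect square.
n = 2: 2² + 27 = 31, not a perfect square.
n = 3: 3² + 27 = 36 = 6², a perfect square.
So n = 3 is the smallest counterexample.

n = 3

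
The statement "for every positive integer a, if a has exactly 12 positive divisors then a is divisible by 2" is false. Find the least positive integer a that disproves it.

Check each positive integer a in order until a has exactly 12 positive divisors but a is not divisible by 2.
The first 24 eligible values, up to a = 308, all satisfy the conclusion.
a = 315: τ(315) = 12; 315 mod 2 = 1.

a = 315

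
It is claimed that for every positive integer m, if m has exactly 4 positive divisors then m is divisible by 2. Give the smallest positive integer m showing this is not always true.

A counterexample is any positive integer m such that m has exactly 4 positive divisors but m is not divisible by 2; we check each in order.
m = 6: τ(6) = 4; 6 mod 2 = 0.
m = 8: τ(8) = 4; 8 mod 2 = 0.
m = 10: τ(10) = 4; 10 mod 2 = 0.
m = 14: τ(14) = 4; 14 mod 2 = 0.
m = 15: τ(15) = 4; 15 mod 2 = 1.

m = 15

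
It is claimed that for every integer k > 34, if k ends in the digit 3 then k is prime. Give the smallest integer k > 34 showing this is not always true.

k = 63

For k = 43, 53 the conclusion holds.
k = 63: 63 ends in 3; 63 = 3 × 21, composite.
Hence k = 63 is a counterexample.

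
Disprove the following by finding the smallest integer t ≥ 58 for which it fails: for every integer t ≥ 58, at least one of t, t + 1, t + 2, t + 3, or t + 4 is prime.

t = 62

Check each integer t ≥ 58 in order until t, t + 1, t + 2, t + 3, t + 4 are all composite.
For t = 58, 59, 60, 61 the conclusion holds.
t = 62: 62 = 2 × 31; 63 = 3 × 21; 64 = 2 × 32; 65 = 5 × 13; 66 = 2 × 33 — all composite.
Thus t = 62 disproves the claim, and no smaller t works.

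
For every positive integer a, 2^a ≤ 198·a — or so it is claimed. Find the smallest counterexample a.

a = 12

Check each positive integer a in order until 2^a > 198·a.
The first 11 eligible values, up to a = 11, all satisfy the conclusion.
a = 12: 2^a = 4096 and 198·a = 2376, so 4096 > 2376.
So a = 12 is the smallest counterexample.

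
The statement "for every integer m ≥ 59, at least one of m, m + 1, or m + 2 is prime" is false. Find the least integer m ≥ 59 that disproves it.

m = 62

For m = 59, 60, 61 the conclusion holds.
m = 62: 62 = 2 × 31; 63 = 3 × 21; 64 = 2 × 32 — all composite.
Hence m = 62 is a counterexample.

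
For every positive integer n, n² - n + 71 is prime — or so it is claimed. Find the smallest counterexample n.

We need the least positive integer n for which n² - n + 71 is not prime.
n = 1: n² - n + 71 = 71, prime.
n = 2: n² - n + 71 = 73, prime.
n = 3: n² - n + 71 = 77 = 7 × 11, composite.
Thus n = 3 disproves the claim, and no smaller n works.

n = 3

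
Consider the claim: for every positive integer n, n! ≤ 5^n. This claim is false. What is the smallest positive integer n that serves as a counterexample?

We need the least positive integer n for which n! > 5^n.
For n = 1, 2, 3, 4, …, 9, 10, 11 the conclusion holds.
n = 12: n! = 479001600 and 5^n = 244140625, so 479001600 > 244140625.

n = 12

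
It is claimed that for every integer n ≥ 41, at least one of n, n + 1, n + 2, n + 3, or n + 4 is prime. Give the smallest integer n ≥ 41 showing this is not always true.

n = 48

A counterexample is any integer n ≥ 41 such that n, n + 1, n + 2, n + 3, n + 4 are all composite; we check each in order.
n = 41: 41 is prime.
n = 42: 43 is prime.
n = 43: 43 is prime.
n = 44: 47 is prime.
n = 45: 47 is prime.
n = 46: 47 is prime.
n = 47: 47 is prime.
n = 48: 48 = 2 × 24; 49 = 7 × 7; 50 = 2 × 25; 51 = 3 × 17; 52 = 2 × 26 — all composite.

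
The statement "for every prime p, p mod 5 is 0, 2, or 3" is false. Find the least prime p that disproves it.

p = 11

A counterexample is any prime p such that the claim fails; we check each in order.
For p = 2, 3, 5, 7 the conclusion holds.
p = 11: 11 mod 5 = 1 — not in {0, 2, 3}.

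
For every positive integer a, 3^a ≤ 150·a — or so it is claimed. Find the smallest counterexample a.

a = 7

A counterexample is any positive integer a such that 3^a > 150·a; we check each in order.
a = 1: 3^a = 3 and 150·a = 150, so 3 ≤ 150.
a = 2: 3^a = 9 and 150·a = 300, so 9 ≤ 300.
a = 3: 3^a = 27 and 150·a = 450, so 27 ≤ 450.
a = 4: 3^a = 81 and 150·a = 600, so 81 ≤ 600.
a = 5: 3^a = 243 and 150·a = 750, so 243 ≤ 750.
a = 6: 3^a = 729 and 150·a = 900, so 729 ≤ 900.
a = 7: 3^a = 2187 and 150·a = 1050, so 2187 > 1050.
Hence a = 7 is a counterexample.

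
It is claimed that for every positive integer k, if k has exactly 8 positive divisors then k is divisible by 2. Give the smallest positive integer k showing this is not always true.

k = 105

We need the least positive integer k for which k has exactly 8 positive divisors but k is not divisible by 2.
For k = 24, 30, 40, 42, …, 88, 102, 104 the conclusion holds.
k = 105: τ(105) = 8; 105 mod 2 = 1.
Thus k = 105 disproves the claim, and no smaller k works.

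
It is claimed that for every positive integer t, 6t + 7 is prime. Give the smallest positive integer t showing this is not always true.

t = 3

For t = 1, 2 the conclusion holds.
t = 3: 6t + 7 = 25 = 5 × 5, composite.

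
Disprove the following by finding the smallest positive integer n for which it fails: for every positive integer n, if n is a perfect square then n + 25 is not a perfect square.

For n = 1, 4, 9, 16, …, 81, 100, 121 the conclusion holds.
n = 144: 144 = 12² and 144 + 25 = 169 = 13².

n = 144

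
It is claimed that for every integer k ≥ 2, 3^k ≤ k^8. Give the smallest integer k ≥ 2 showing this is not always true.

k = 23

We need the least integer k ≥ 2 for which 3^k > k^8.
For k = 2, 3, 4, 5, …, 20, 21, 22 the conclusion holds.
k = 23: 3^k = 94143178827 and k^8 = 78310985281, so 94143178827 > 78310985281.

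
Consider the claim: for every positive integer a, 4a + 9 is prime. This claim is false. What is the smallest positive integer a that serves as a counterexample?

a = 3

A counterexample is any positive integer a such that 4a + 9 is not prime; we check each in order.
a = 1: 4a + 9 = 13, prime.
a = 2: 4a + 9 = 17, prime.
a = 3: 4a + 9 = 21 = 3 × 7, composite.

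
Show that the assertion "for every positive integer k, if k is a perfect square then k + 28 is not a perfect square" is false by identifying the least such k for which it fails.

The first 5 eligible values, up to k = 25, all satisfy the conclusion.
k = 36: 36 = 6² and 36 + 28 = 64 = 8².
Hence k = 36 is a counterexample.

k = 36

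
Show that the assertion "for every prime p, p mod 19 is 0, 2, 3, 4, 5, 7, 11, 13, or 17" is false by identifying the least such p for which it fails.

We need the least prime p for which the claim fails.
For p = 2, 3, 5, 7, 11, 13, 17, 19, 23 the conclusion holds.
p = 29: 29 mod 19 = 10 — not in {0, 2, 3, 4, 5, 7, 11, 13, 17}.

p = 29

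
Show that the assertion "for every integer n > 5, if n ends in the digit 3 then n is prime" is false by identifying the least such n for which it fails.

A counterexample is any integer n > 5 such that n ends in the digit 3 but n is not prime; we check each in order.
n = 13: 13 ends in 3 and is prime.
n = 23: 23 ends in 3 and is prime.
n = 33: 33 ends in 3; 33 = 3 × 11, composite.
Hence n = 33 is a counterexample.

n = 33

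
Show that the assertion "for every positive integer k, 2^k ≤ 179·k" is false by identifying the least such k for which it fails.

A counterexample is any positive integer k such that 2^k > 179·k; we check each in order.
The first 10 eligible values, up to k = 10, all satisfy the conclusion.
k = 11: 2^k = 2048 and 179·k = 1969, so 2048 > 1969.

k = 11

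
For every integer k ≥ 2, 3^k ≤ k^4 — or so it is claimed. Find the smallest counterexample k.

k = 8

The first 6 eligible values, up to k = 7, all satisfy the conclusion.
k = 8: 3^k = 6561 and k^4 = 4096, so 6561 > 4096.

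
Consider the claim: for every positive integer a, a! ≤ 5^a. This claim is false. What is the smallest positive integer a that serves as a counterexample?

A counterexample is any positive integer a such that a! > 5^a; we check each in order.
For a = 1, 2, 3, 4, …, 9, 10, 11 the conclusion holds.
a = 12: a! = 479001600 and 5^a = 244140625, so 479001600 > 244140625.

a = 12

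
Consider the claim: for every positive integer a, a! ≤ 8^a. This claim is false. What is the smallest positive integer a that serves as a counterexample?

a = 20

A counterexample is any positive integer a such that a! > 8^a; we check each in order.
For a = 1, 2, 3, 4, …, 17, 18, 19 the conclusion holds.
a = 20: a! = 2432902008176640000 and 8^a = 1152921504606846976, so 2432902008176640000 > 1152921504606846976.
Thus a = 20 disproves the claim, and no smaller a works.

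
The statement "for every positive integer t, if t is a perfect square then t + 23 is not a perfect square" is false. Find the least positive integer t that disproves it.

t = 121

We need the least positive integer t for which t is a perfect square but t + 23 is a perfect square.
For t = 1, 4, 9, 16, 25, 36, 49, 64, 81, 100 the conclusion holds.
t = 121: 121 = 11² and 121 + 23 = 144 = 12².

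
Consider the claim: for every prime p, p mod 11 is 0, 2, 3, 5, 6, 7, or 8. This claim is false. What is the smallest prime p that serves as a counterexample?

p = 23

We need the least prime p for which the claim fails.
p = 2: 2 mod 11 = 2.
p = 3: 3 mod 11 = 3.
p = 5: 5 mod 11 = 5.
p = 7: 7 mod 11 = 7.
p = 11: 11 mod 11 = 0.
p = 13: 13 mod 11 = 2.
p = 17: 17 mod 11 = 6.
p = 19: 19 mod 11 = 8.
p = 23: 23 mod 11 = 1 — not in {0, 2, 3, 5, 6, 7, 8}.
Thus p = 23 disproves the claim, and no smaller p works.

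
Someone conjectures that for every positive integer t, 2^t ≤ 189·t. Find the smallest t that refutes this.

t = 12

The first 11 eligible values, up to t = 11, all satisfy the conclusion.
t = 12: 2^t = 4096 and 189·t = 2268, so 4096 > 2268.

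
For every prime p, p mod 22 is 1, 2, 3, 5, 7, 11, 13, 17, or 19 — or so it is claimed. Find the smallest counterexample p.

p = 31

For p = 2, 3, 5, 7, 11, 13, 17, 19, 23, 29 the conclusion holds.
p = 31: 31 mod 22 = 9 — not in {1, 2, 3, 5, 7, 11, 13, 17, 19}.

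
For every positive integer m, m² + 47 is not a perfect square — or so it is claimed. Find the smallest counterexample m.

We need the least positive integer m for which m² + 47 is a perfect square.
The first 22 eligible values, up to m = 22, all satisfy the conclusion.
m = 23: 23² + 47 = 576 = 24², a perfect square.
Hence m = 23 is a counterexample.

m = 23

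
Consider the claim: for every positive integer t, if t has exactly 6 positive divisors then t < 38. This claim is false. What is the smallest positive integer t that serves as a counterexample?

Check each positive integer t in order until t has exactly 6 positive divisors but the claim fails.
For t = 12, 18, 20, 28, 32 the conclusion holds.
t = 44: τ(44) = 6; 44 ≥ 38.

t = 44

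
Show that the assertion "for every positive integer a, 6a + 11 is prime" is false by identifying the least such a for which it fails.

A counterexample is any positive integer a such that 6a + 11 is not prime; we check each in order.
a = 1: 6a + 11 = 17, prime.
a = 2: 6a + 11 = 23, prime.
a = 3: 6a + 11 = 29, prime.
a = 4: 6a + 11 = 35 = 5 × 7, composite.

a = 4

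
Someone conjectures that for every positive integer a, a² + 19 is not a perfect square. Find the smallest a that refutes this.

Check each positive integer a in order until a² + 19 is a perfect square.
The first 8 eligible values, up to a = 8, all satisfy the conclusion.
a = 9: 9² + 19 = 100 = 10², a perfect square.
Thus a = 9 disproves the claim, and no smaller a works.

a = 9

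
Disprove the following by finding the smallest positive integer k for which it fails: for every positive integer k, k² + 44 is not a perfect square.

The first 9 eligible values, up to k = 9, all satisfy the conclusion.
k = 10: 10² + 44 = 144 = 12², a perfect square.

k = 10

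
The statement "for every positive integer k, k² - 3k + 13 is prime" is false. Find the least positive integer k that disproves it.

A counterexample is any positive integer k such that k² - 3k + 13 is not prime; we check each in order.
For k = 1, 2, 3, 4, …, 9, 10, 11 the conclusion holds.
k = 12: k² - 3k + 13 = 121 = 11 × 11, composite.
So k = 12 is the smallest counterexample.

k = 12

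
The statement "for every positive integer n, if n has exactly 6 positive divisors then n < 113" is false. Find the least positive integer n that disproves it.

n = 116

Check each positive integer n in order until n has exactly 6 positive divisors but the claim fails.
For n = 12, 18, 20, 28, …, 92, 98, 99 the conclusion holds.
n = 116: τ(116) = 6; 116 ≥ 113.
So n = 116 is the smallest counterexample.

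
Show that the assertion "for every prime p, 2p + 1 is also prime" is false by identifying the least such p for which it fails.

p = 7

p = 2: 2p + 1 = 5, prime.
p = 3: 2p + 1 = 7, prime.
p = 5: 2p + 1 = 11, prime.
p = 7: 2p + 1 = 15 = 3 × 5, not prime.
Hence p = 7 is a counterexample.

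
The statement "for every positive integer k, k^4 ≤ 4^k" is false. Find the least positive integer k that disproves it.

We need the least positive integer k for which k^4 > 4^k.
k = 1: k^4 = 1 and 4^k = 4, so 1 ≤ 4.
k = 2: k^4 = 16 and 4^k = 16, so 16 ≤ 16.
k = 3: k^4 = 81 and 4^k = 64, so 81 > 64.

k = 3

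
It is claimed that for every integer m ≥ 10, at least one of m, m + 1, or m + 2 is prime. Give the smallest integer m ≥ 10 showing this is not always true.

Check each integer m ≥ 10 in order until m, m + 1, m + 2 are all composite.
For m = 10, 11, 12, 13 the conclusion holds.
m = 14: 14 = 2 × 7; 15 = 3 × 5; 16 = 2 × 8 — all composite.

m = 14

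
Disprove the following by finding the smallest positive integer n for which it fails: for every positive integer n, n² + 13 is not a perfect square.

For n = 1, 2, 3, 4, 5 the conclusion holds.
n = 6: 6² + 13 = 49 = 7², a perfect square.
Hence n = 6 is a counterexample.

n = 6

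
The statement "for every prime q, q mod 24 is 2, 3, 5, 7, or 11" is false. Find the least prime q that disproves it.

For q = 2, 3, 5, 7, 11 the conclusion holds.
q = 13: 13 mod 24 = 13 — not in {2, 3, 5, 7, 11}.

q = 13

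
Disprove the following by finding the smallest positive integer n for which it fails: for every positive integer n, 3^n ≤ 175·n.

n = 7

A counterexample is any positive integer n such that 3^n > 175·n; we check each in order.
For n = 1, 2, 3, 4, 5, 6 the conclusion holds.
n = 7: 3^n = 2187 and 175·n = 1225, so 2187 > 1225.
Hence n = 7 is a counterexample.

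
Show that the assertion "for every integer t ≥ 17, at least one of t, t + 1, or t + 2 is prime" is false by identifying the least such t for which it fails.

A counterexample is any integer t ≥ 17 such that t, t + 1, t + 2 are all composite; we check each in order.
t = 17: 17 is prime.
t = 18: 19 is prime.
t = 19: 19 is prime.
t = 20: 20 = 2 × 10; 21 = 3 × 7; 22 = 2 × 11 — all composite.

t = 20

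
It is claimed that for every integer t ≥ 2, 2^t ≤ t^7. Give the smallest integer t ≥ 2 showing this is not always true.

t = 37

We need the least integer t ≥ 2 for which 2^t > t^7.
For t = 2, 3, 4, 5, …, 34, 35, 36 the conclusion holds.
t = 37: 2^t = 137438953472 and t^7 = 94931877133, so 137438953472 > 94931877133.
Thus t = 37 disproves the claim, and no smaller t works.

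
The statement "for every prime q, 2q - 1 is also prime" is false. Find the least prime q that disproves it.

q = 5

A counterexample is any prime q such that 2q - 1 is not prime; we check each in order.
q = 2: 2q - 1 = 3, prime.
q = 3: 2q - 1 = 5, prime.
q = 5: 2q - 1 = 9 = 3 × 3, not prime.
Thus q = 5 disproves the claim, and no smaller q works.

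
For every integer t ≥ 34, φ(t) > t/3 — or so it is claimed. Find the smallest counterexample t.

A counterexample is any integer t ≥ 34 such that the claim fails; we check each in order.
t = 34: φ(34) = 16 and 34/3 = 34/3, so φ(34) > 34/3.
t = 35: φ(35) = 24 and 35/3 = 35/3, so φ(35) > 35/3.
t = 36: φ(36) = 12 and 36/3 = 12, so φ(36) ≤ 36/3.

t = 36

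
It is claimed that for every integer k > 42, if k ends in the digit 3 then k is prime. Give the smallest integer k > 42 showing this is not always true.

k = 43: 43 ends in 3 and is prime.
k = 53: 53 ends in 3 and is prime.
k = 63: 63 ends in 3; 63 = 3 × 21, composite.
Thus k = 63 disproves the claim, and no smaller k works.

k = 63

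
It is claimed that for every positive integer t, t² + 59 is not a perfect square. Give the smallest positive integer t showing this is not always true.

Check each positive integer t in order until t² + 59 is a perfect square.
For t = 1, 2, 3, 4, …, 26, 27, 28 the conclusion holds.
t = 29: 29² + 59 = 900 = 30², a perfect square.
Hence t = 29 is a counterexample.

t = 29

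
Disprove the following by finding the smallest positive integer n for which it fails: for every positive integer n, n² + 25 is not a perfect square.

Check each positive integer n in order until n² + 25 is a perfect square.
For n = 1, 2, 3, 4, …, 9, 10, 11 the conclusion holds.
n = 12: 12² + 25 = 169 = 13², a perfect square.
So n = 12 is the smallest counterexample.

n = 12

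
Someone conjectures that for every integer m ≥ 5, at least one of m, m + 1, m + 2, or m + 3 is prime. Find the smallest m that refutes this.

The first 19 eligible values, up to m = 23, all satisfy the conclusion.
m = 24: 24 = 2 × 12; 25 = 5 × 5; 26 = 2 × 13; 27 = 3 × 9 — all composite.
Hence m = 24 is a counterexample.

m = 24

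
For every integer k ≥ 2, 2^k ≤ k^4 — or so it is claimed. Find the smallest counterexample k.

k = 17

We need the least integer k ≥ 2 for which 2^k > k^4.
For k = 2, 3, 4, 5, …, 14, 15, 16 the conclusion holds.
k = 17: 2^k = 131072 and k^4 = 83521, so 131072 > 83521.
Hence k = 17 is a counterexample.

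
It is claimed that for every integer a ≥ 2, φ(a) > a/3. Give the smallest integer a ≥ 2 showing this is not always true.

a = 6

A counterexample is any integer a ≥ 2 such that the claim fails; we check each in order.
a = 2: φ(2) = 1 and 2/3 = 2/3, so φ(2) > 2/3.
a = 3: φ(3) = 2 and 3/3 = 1, so φ(3) > 3/3.
a = 4: φ(4) = 2 and 4/3 = 4/3, so φ(4) > 4/3.
a = 5: φ(5) = 4 and 5/3 = 5/3, so φ(5) > 5/3.
a = 6: φ(6) = 2 and 6/3 = 2, so φ(6) ≤ 6/3.
So a = 6 is the smallest counterexample.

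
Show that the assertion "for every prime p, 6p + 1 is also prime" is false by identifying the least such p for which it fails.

p = 2: 6p + 1 = 13, prime.
p = 3: 6p + 1 = 19, prime.
p = 5: 6p + 1 = 31, prime.
p = 7: 6p + 1 = 43, prime.
p = 11: 6p + 1 = 67, prime.
p = 13: 6p + 1 = 79, prime.
p = 17: 6p + 1 = 103, prime.
p = 19: 6p + 1 = 115 = 5 × 23, not prime.
Thus p = 19 disproves the claim, and no smaller p works.

p = 19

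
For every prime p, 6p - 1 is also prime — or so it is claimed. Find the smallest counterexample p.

p = 11

We need the least prime p for which 6p - 1 is not prime.
p = 2: 6p - 1 = 11, prime.
p = 3: 6p - 1 = 17, prime.
p = 5: 6p - 1 = 29, prime.
p = 7: 6p - 1 = 41, prime.
p = 11: 6p - 1 = 65 = 5 × 13, not prime.
Hence p = 11 is a counterexample.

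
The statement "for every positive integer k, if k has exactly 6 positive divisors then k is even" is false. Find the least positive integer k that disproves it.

k = 45

Check each positive integer k in order until k has exactly 6 positive divisors but k is odd.
For k = 12, 18, 20, 28, 32, 44 the conclusion holds.
k = 45: divisors of 45: 1, 3, 5, 9, 15, 45; 45 is odd.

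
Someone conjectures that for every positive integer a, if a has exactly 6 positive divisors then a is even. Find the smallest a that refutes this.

a = 45

We need the least positive integer a for which a has exactly 6 positive divisors but a is odd.
For a = 12, 18, 20, 28, 32, 44 the conclusion holds.
a = 45: divisors of 45: 1, 3, 5, 9, 15, 45; 45 is odd.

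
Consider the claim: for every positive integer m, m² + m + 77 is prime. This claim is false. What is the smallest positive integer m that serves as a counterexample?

A counterexample is any positive integer m such that m² + m + 77 is not prime; we check each in order.
m = 1: m² + m + 77 = 79, prime.
m = 2: m² + m + 77 = 83, prime.
m = 3: m² + m + 77 = 89, prime.
m = 4: m² + m + 77 = 97, prime.
m = 5: m² + m + 77 = 107, prime.
m = 6: m² + m + 77 = 119 = 7 × 17, composite.

m = 6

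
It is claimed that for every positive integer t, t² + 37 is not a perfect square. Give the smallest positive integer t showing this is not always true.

t = 18

We need the least positive integer t for which t² + 37 is a perfect square.
The first 17 eligible values, up to t = 17, all satisfy the conclusion.
t = 18: 18² + 37 = 361 = 19², a perfect square.
Thus t = 18 disproves the claim, and no smaller t works.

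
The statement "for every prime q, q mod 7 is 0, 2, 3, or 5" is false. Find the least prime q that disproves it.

q = 11

Check each prime q in order until the claim fails.
The first 4 eligible values, up to q = 7, all satisfy the conclusion.
q = 11: 11 mod 7 = 4 — not in {0, 2, 3, 5}.
So q = 11 is the smallest counterexample.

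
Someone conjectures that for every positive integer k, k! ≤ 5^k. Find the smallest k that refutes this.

For k = 1, 2, 3, 4, …, 9, 10, 11 the conclusion holds.
k = 12: k! = 479001600 and 5^k = 244140625, so 479001600 > 244140625.
Thus k = 12 disproves the claim, and no smaller k works.

k = 12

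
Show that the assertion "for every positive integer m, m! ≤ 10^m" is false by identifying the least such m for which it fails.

Check each positive integer m in order until m! > 10^m.
For m = 1, 2, 3, 4, …, 22, 23, 24 the conclusion holds.
m = 25: m! = 15511210043330985984000000 and 10^m = 10000000000000000000000000, so 15511210043330985984000000 > 10000000000000000000000000.

m = 25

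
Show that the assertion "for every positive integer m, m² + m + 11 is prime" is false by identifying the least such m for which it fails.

For m = 1, 2, 3, 4, 5, 6, 7, 8, 9 the conclusion holds.
m = 10: m² + m + 11 = 121 = 11 × 11, composite.
Thus m = 10 disproves the claim, and no smaller m works.

m = 10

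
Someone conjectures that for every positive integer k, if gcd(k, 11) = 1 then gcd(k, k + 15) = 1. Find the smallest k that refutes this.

A counterexample is any positive integer k such that gcd(k, 11) = 1 but gcd(k, k + 15) > 1; we check each in order.
For k = 1, 2 the conclusion holds.
k = 3: gcd(3, 18) = 3.
Thus k = 3 disproves the claim, and no smaller k works.

k = 3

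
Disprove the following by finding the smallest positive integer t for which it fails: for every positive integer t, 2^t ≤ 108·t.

A counterexample is any positive integer t such that 2^t > 108·t; we check each in order.
The first 10 eligible values, up to t = 10, all satisfy the conclusion.
t = 11: 2^t = 2048 and 108·t = 1188, so 2048 > 1188.

t = 11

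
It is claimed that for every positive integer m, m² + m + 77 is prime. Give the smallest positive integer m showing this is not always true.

We need the least positive integer m for which m² + m + 77 is not prime.
The first 5 eligible values, up to m = 5, all satisfy the conclusion.
m = 6: m² + m + 77 = 119 = 7 × 17, composite.

m = 6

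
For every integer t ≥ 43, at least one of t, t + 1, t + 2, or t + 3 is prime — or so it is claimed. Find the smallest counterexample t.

t = 48

A counterexample is any integer t ≥ 43 such that t, t + 1, t + 2, t + 3 are all composite; we check each in order.
The first 5 eligible values, up to t = 47, all satisfy the conclusion.
t = 48: 48 = 2 × 24; 49 = 7 × 7; 50 = 2 × 25; 51 = 3 × 17 — all composite.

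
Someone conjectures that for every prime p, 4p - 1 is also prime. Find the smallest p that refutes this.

p = 7

A counterexample is any prime p such that 4p - 1 is not prime; we check each in order.
For p = 2, 3, 5 the conclusion holds.
p = 7: 4p - 1 = 27 = 3 × 9, not prime.
So p = 7 is the smallest counterexample.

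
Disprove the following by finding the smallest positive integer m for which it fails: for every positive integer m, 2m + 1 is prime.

m = 4

A counterexample is any positive integer m such that 2m + 1 is not prime; we check each in order.
For m = 1, 2, 3 the conclusion holds.
m = 4: 2m + 1 = 9 = 3 × 3, composite.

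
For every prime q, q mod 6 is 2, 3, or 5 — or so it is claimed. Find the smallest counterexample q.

q = 7

q = 2: 2 mod 6 = 2.
q = 3: 3 mod 6 = 3.
q = 5: 5 mod 6 = 5.
q = 7: 7 mod 6 = 1 — not in {2, 3, 5}.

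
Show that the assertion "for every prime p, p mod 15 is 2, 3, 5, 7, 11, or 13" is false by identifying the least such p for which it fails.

p = 19

We need the least prime p for which the claim fails.
For p = 2, 3, 5, 7, 11, 13, 17 the conclusion holds.
p = 19: 19 mod 15 = 4 — not in {2, 3, 5, 7, 11, 13}.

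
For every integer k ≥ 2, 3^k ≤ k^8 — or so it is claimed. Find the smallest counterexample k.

k = 23

For k = 2, 3, 4, 5, …, 20, 21, 22 the conclusion holds.
k = 23: 3^k = 94143178827 and k^8 = 78310985281, so 94143178827 > 78310985281.
Hence k = 23 is a counterexample.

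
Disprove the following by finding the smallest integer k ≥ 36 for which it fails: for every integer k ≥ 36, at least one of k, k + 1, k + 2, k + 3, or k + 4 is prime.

For k = 36, 37, 38, 39, …, 45, 46, 47 the conclusion holds.
k = 48: 48 = 2 × 24; 49 = 7 × 7; 50 = 2 × 25; 51 = 3 × 17; 52 = 2 × 26 — all composite.
Hence k = 48 is a counterexample.

k = 48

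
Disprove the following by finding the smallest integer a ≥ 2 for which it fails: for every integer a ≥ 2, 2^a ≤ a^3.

a = 10

A counterexample is any integer a ≥ 2 such that 2^a > a^3; we check each in order.
The first 8 eligible values, up to a = 9, all satisfy the conclusion.
a = 10: 2^a = 1024 and a^3 = 1000, so 1024 > 1000.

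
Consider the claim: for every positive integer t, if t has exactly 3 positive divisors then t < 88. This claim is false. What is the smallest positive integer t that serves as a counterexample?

t = 121

Check each positive integer t in order until t has exactly 3 positive divisors but the claim fails.
t = 4: τ(4) = 3; 4 < 88.
t = 9: τ(9) = 3; 9 < 88.
t = 25: τ(25) = 3; 25 < 88.
t = 49: τ(49) = 3; 49 < 88.
t = 121: τ(121) = 3; 121 ≥ 88.
Thus t = 121 disproves the claim, and no smaller t works.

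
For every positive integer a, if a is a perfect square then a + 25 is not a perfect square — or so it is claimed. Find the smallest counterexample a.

Check each positive integer a in order until a is a perfect square but a + 25 is a perfect square.
The first 11 eligible values, up to a = 121, all satisfy the conclusion.
a = 144: 144 = 12² and 144 + 25 = 169 = 13².
So a = 144 is the smallest counterexample.

a = 144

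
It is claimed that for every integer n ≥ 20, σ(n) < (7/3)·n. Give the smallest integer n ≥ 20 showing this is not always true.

Check each integer n ≥ 20 in order until the claim fails.
The first 4 eligible values, up to n = 23, all satisfy the conclusion.
n = 24: σ(24) = 60; 60 ≥ 56.

n = 24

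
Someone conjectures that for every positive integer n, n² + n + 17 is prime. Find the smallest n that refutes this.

For n = 1, 2, 3, 4, …, 13, 14, 15 the conclusion holds.
n = 16: n² + n + 17 = 289 = 17 × 17, composite.

n = 16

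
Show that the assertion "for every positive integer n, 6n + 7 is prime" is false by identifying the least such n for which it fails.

Check each positive integer n in order until 6n + 7 is not prime.
For n = 1, 2 the conclusion holds.
n = 3: 6n + 7 = 25 = 5 × 5, composite.
Thus n = 3 disproves the claim, and no smaller n works.

n = 3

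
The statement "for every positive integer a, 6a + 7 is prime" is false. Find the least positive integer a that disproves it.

Check each positive integer a in order until 6a + 7 is not prime.
a = 1: 6a + 7 = 13, prime.
a = 2: 6a + 7 = 19, prime.
a = 3: 6a + 7 = 25 = 5 × 5, composite.
So a = 3 is the smallest counterexample.

a = 3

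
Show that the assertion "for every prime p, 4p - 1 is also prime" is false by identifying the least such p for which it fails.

p = 7

For p = 2, 3, 5 the conclusion holds.
p = 7: 4p - 1 = 27 = 3 × 9, not prime.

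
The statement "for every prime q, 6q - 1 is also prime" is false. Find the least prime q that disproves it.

q = 11

A counterexample is any prime q such that 6q - 1 is not prime; we check each in order.
q = 2: 6q - 1 = 11, prime.
q = 3: 6q - 1 = 17, prime.
q = 5: 6q - 1 = 29, prime.
q = 7: 6q - 1 = 41, prime.
q = 11: 6q - 1 = 65 = 5 × 13, not prime.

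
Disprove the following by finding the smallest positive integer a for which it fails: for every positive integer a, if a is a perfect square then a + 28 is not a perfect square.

a = 36

We need the least positive integer a for which a is a perfect square but a + 28 is a perfect square.
The first 5 eligible values, up to a = 25, all satisfy the conclusion.
a = 36: 36 = 6² and 36 + 28 = 64 = 8².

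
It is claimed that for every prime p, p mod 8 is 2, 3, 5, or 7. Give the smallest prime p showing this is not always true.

The first 6 eligible values, up to p = 13, all satisfy the conclusion.
p = 17: 17 mod 8 = 1 — not in {2, 3, 5, 7}.

p = 17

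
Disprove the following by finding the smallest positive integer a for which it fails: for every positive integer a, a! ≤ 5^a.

For a = 1, 2, 3, 4, …, 9, 10, 11 the conclusion holds.
a = 12: a! = 479001600 and 5^a = 244140625, so 479001600 > 244140625.

a = 12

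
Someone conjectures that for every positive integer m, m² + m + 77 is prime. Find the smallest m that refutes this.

We need the least positive integer m for which m² + m + 77 is not prime.
The first 5 eligible values, up to m = 5, all satisfy the conclusion.
m = 6: m² + m + 77 = 119 = 7 × 17, composite.
Hence m = 6 is a counterexample.

m = 6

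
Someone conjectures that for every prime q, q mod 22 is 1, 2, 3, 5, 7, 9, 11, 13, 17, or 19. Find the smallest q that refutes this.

q = 37

A counterexample is any prime q such that the claim fails; we check each in order.
For q = 2, 3, 5, 7, …, 23, 29, 31 the conclusion holds.
q = 37: 37 mod 22 = 15 — not in {1, 2, 3, 5, 7, 9, 11, 13, 17, 19}.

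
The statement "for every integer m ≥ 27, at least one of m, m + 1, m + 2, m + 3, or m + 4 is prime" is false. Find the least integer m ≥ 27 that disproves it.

m = 32

A counterexample is any integer m ≥ 27 such that m, m + 1, m + 2, m + 3, m + 4 are all composite; we check each in order.
m = 27: 29 is prime.
m = 28: 29 is prime.
m = 29: 29 is prime.
m = 30: 31 is prime.
m = 31: 31 is prime.
m = 32: 32 = 2 × 16; 33 = 3 × 11; 34 = 2 × 17; 35 = 5 × 7; 36 = 2 × 18 — all composite.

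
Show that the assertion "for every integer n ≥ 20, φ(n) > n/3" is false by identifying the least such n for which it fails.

n = 24

The first 4 eligible values, up to n = 23, all satisfy the conclusion.
n = 24: φ(24) = 8 and 24/3 = 8, so φ(24) ≤ 24/3.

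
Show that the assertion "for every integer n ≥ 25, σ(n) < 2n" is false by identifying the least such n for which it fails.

For n = 25, 26, 27 the conclusion holds.
n = 28: σ(28) = 56; 56 ≥ 56.

n = 28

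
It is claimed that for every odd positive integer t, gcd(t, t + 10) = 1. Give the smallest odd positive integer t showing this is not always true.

A counterexample is any odd positive integer t such that gcd(t, t + 10) > 1; we check each in order.
t = 1: gcd(1, 11) = 1.
t = 3: gcd(3, 13) = 1.
t = 5: gcd(5, 15) = 5.

t = 5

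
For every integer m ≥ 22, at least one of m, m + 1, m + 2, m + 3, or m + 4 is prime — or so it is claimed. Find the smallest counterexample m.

We need the least integer m ≥ 22 for which m, m + 1, m + 2, m + 3, m + 4 are all composite.
For m = 22, 23 the conclusion holds.
m = 24: 24 = 2 × 12; 25 = 5 × 5; 26 = 2 × 13; 27 = 3 × 9; 28 = 2 × 14 — all composite.
Hence m = 24 is a counterexample.

m = 24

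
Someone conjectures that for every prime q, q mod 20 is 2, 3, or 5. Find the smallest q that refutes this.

Check each prime q in order until the claim fails.
q = 2: 2 mod 20 = 2.
q = 3: 3 mod 20 = 3.
q = 5: 5 mod 20 = 5.
q = 7: 7 mod 20 = 7 — not in {2, 3, 5}.
Thus q = 7 disproves the claim, and no smaller q works.

q = 7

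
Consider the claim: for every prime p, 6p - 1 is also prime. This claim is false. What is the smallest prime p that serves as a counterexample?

We need the least prime p for which 6p - 1 is not prime.
For p = 2, 3, 5, 7 the conclusion holds.
p = 11: 6p - 1 = 65 = 5 × 13, not prime.
So p = 11 is the smallest counterexample.

p = 11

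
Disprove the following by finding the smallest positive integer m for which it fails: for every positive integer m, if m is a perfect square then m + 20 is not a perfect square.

m = 16

We need the least positive integer m for which m is a perfect square but m + 20 is a perfect square.
For m = 1, 4, 9 the conclusion holds.
m = 16: 16 = 4² and 16 + 20 = 36 = 6².
Hence m = 16 is a counterexample.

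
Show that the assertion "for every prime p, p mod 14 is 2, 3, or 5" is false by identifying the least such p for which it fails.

p = 7

We need the least prime p for which the claim fails.
For p = 2, 3, 5 the conclusion holds.
p = 7: 7 mod 14 = 7 — not in {2, 3, 5}.
Hence p = 7 is a counterexample.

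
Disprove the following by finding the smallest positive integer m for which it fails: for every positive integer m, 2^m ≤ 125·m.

A counterexample is any positive integer m such that 2^m > 125·m; we check each in order.
For m = 1, 2, 3, 4, 5, 6, 7, 8, 9, 10 the conclusion holds.
m = 11: 2^m = 2048 and 125·m = 1375, so 2048 > 1375.
Hence m = 11 is a counterexample.

m = 11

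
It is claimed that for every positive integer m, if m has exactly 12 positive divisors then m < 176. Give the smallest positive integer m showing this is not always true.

We need the least positive integer m for which m has exactly 12 positive divisors but the claim fails.
For m = 60, 72, 84, 90, …, 150, 156, 160 the conclusion holds.
m = 198: τ(198) = 12; 198 ≥ 176.
So m = 198 is the smallest counterexample.

m = 198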